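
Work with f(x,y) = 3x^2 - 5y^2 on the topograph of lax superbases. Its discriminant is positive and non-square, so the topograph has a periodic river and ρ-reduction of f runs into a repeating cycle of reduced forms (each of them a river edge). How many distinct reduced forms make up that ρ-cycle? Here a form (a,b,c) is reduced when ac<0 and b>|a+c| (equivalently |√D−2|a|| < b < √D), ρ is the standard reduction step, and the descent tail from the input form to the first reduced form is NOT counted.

D = 60, ⌊√D⌋ = 7
descent: ρ → (-5,0,3)
descent: ρ → (3,6,-2)  [lands on river]
river: ρ → (-2,6,3)
ρ-cycle length = 2 (tail of 2 descent steps not counted)

2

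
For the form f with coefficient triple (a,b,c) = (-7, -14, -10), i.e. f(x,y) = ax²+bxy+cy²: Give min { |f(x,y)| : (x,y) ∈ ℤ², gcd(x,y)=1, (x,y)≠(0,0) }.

translate: b→0 (≡14 mod 14), so (7,14,10)→(7,0,3)
flip: (7,0,3)→(3,0,7)
reduced (well bottom): (3,0,7) with a≤c, −a<b≤a
well minimum |f| = |-3| = 3 (negative-definite)

3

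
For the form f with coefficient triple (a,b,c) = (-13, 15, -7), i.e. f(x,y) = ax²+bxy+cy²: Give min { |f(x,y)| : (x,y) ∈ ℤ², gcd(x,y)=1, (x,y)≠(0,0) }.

translate: b→11 (≡-15 mod 26), so (13,-15,7)→(13,11,5)
flip: (13,11,5)→(5,-11,13)
translate: b→-1 (≡-11 mod 10), so (5,-11,13)→(5,-1,7)
reduced (well bottom): (5,-1,7) with a≤c, −a<b≤a
well minimum |f| = |-5| = 5 (negative-definite)

5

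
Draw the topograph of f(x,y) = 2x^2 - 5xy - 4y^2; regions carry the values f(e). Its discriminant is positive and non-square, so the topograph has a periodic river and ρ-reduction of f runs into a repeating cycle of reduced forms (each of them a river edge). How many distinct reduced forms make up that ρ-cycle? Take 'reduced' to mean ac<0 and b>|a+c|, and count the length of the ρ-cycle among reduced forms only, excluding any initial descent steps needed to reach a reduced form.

D = 57, ⌊√D⌋ = 7
descent: ρ → (-4,5,2)  [lands on river]
river: ρ → (2,7,-1)
river: ρ → (-1,7,2)
river: ρ → (2,5,-4)
river: ρ → (-4,3,3)
river: ρ → (3,3,-4)
ρ-cycle length = 6 (tail of 1 descent step not counted)

6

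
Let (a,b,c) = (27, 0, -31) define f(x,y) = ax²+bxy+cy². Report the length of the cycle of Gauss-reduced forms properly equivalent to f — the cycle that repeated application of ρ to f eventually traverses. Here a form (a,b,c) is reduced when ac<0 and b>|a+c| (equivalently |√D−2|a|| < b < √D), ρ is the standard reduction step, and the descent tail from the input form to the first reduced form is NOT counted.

D = 3348, ⌊√D⌋ = 57
descent: ρ → (-31,0,27)
descent: ρ → (27,54,-4)  [lands on river]
river: ρ → (-4,50,53)
river: ρ → (53,56,-1)
river: ρ → (-1,56,53)
river: ρ → (53,50,-4)
river: ρ → (-4,54,27)
ρ-cycle length = 6 (tail of 2 descent steps not counted)

6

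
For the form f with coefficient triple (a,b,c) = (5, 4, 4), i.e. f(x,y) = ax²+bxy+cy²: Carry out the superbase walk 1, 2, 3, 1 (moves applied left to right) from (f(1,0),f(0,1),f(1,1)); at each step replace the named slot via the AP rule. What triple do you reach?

start (5,4,13) = (f(1,0),f(0,1),f(1,1))
replace slot 1: 2·(4+13) − 5 = 29 → (29,4,13)
replace slot 2: 2·(29+13) − 4 = 80 → (29,80,13)
replace slot 3: 2·(29+80) − 13 = 205 → (29,80,205)
replace slot 1: 2·(80+205) − 29 = 541 → (541,80,205)

541,80,205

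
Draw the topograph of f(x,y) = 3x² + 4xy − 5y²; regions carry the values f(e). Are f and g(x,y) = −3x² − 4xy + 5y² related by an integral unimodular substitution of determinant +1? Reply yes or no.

D₁ = 76, D₂ = 76
river cycle of f (length 6): (-5, 6, 2), (2, 6, -5), (-5, 4, 3), (3, 8, -1), (-1, 8, 3), (3, 4, -5)
river cycle of g (length 6): (5, 4, -3), (-3, 8, 1), (1, 8, -3), (-3, 4, 5), (5, 6, -2), (-2, 6, 5)
cycles differ ⇒ inequivalent

no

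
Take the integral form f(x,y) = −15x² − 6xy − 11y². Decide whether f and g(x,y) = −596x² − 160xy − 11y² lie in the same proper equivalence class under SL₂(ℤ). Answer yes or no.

D₁ = -624, D₂ = -624
f is negative-definite; reduce −f:
−f: flip: (15,6,11)→(11,-6,15)
−f: reduced (well bottom): (11,-6,15) with a≤c, −a<b≤a
flip sign back: reduced form of f is (-11,6,-15)
g is negative-definite; reduce −g:
−g: flip: (596,160,11)→(11,-160,596)
−g: translate: b→-6 (≡-160 mod 22), so (11,-160,596)→(11,-6,15)
−g: reduced (well bottom): (11,-6,15) with a≤c, −a<b≤a
flip sign back: reduced form of g is (-11,6,-15)
reduced forms (-11, 6, -15) vs (-11, 6, -15) ⇒ equivalent

yes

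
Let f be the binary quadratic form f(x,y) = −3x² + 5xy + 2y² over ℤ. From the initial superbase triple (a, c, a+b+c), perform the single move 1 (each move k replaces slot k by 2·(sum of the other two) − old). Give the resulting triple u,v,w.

start (-3,2,4) = (f(1,0),f(0,1),f(1,1))
replace slot 1: 2·(2+4) − (-3) = 15 → (15,2,4)

15,2,4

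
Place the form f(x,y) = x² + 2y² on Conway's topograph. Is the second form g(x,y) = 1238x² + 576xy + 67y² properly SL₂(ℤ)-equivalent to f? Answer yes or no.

D₁ = -8, D₂ = -8
f: reduced (well bottom): (1,0,2) with a≤c, −a<b≤a
g: flip: (1238,576,67)→(67,-576,1238)
g: translate: b→-40 (≡-576 mod 134), so (67,-576,1238)→(67,-40,6)
g: flip: (67,-40,6)→(6,40,67)
g: translate: b→4 (≡40 mod 12), so (6,40,67)→(6,4,1)
g: flip: (6,4,1)→(1,-4,6)
g: translate: b→0 (≡-4 mod 2), so (1,-4,6)→(1,0,2)
g: reduced (well bottom): (1,0,2) with a≤c, −a<b≤a
reduced forms (1, 0, 2) vs (1, 0, 2) ⇒ equivalent

yes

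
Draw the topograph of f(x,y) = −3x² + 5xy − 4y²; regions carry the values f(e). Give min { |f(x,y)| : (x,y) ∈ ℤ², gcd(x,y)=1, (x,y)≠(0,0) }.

translate: b→1 (≡-5 mod 6), so (3,-5,4)→(3,1,2)
flip: (3,1,2)→(2,-1,3)
reduced (well bottom): (2,-1,3) with a≤c, −a<b≤a
well minimum |f| = |-2| = 2 (negative-definite)

2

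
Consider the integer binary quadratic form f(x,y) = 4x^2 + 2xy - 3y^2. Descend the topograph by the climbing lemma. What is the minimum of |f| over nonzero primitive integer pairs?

river: ρ → (-3,4,3)
river: ρ → (3,2,-4)
river: ρ → (-4,6,1)
river: ρ → (1,6,-4)
river: ρ → (-4,2,3)
river: ρ → (3,4,-3)
river: ρ → (-3,2,4)
river: ρ → (4,6,-1)
river: ρ → (-1,6,4)
river: ρ → (4,2,-3)
closes: descent 0, river 10
min |a| on river = 1

1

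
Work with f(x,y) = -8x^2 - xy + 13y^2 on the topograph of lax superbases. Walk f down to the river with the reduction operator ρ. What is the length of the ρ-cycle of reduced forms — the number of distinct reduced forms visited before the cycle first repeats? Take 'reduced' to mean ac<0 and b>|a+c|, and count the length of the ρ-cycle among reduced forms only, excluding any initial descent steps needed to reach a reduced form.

D = 417, ⌊√D⌋ = 20
descent: ρ → (13,1,-8)
descent: ρ → (-8,15,6)  [lands on river]
river: ρ → (6,9,-14)
river: ρ → (-14,19,1)
river: ρ → (1,19,-14)
river: ρ → (-14,9,6)
river: ρ → (6,15,-8)
river: ρ → (-8,17,4)
river: ρ → (4,15,-12)
river: ρ → (-12,9,7)
river: ρ → (7,19,-2)
river: ρ → (-2,17,16)
river: ρ → (16,15,-3)
river: ρ → (-3,15,16)
river: ρ → (16,17,-2)
river: ρ → (-2,19,7)
river: ρ → (7,9,-12)
river: ρ → (-12,15,4)
river: ρ → (4,17,-8)
ρ-cycle length = 18 (tail of 2 descent steps not counted)

18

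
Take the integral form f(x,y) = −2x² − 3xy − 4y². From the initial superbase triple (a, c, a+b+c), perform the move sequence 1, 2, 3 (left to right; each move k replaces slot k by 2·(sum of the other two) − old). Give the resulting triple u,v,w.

start (-2,-4,-9) = (f(1,0),f(0,1),f(1,1))
replace slot 1: 2·((-4)+(-9)) − (-2) = -24 → (-24,-4,-9)
replace slot 2: 2·((-24)+(-9)) − (-4) = -62 → (-24,-62,-9)
replace slot 3: 2·((-24)+(-62)) − (-9) = -163 → (-24,-62,-163)

-24,-62,-163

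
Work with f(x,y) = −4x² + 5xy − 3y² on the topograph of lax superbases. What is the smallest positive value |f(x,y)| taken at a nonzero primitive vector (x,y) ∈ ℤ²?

translate: b→3 (≡-5 mod 8), so (4,-5,3)→(4,3,2)
flip: (4,3,2)→(2,-3,4)
translate: b→1 (≡-3 mod 4), so (2,-3,4)→(2,1,3)
reduced (well bottom): (2,1,3) with a≤c, −a<b≤a
well minimum |f| = |-2| = 2 (negative-definite)

2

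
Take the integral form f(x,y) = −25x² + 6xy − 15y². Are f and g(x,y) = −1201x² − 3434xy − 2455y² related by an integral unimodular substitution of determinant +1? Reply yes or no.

D₁ = -1464, D₂ = -1464
f is negative-definite; reduce −f:
−f: flip: (25,-6,15)→(15,6,25)
−f: reduced (well bottom): (15,6,25) with a≤c, −a<b≤a
flip sign back: reduced form of f is (-15,-6,-25)
g is negative-definite; reduce −g:
−g: translate: b→1032 (≡3434 mod 2402), so (1201,3434,2455)→(1201,1032,222)
−g: flip: (1201,1032,222)→(222,-1032,1201)
−g: translate: b→-144 (≡-1032 mod 444), so (222,-1032,1201)→(222,-144,25)
−g: flip: (222,-144,25)→(25,144,222)
−g: translate: b→-6 (≡144 mod 50), so (25,144,222)→(25,-6,15)
−g: flip: (25,-6,15)→(15,6,25)
−g: reduced (well bottom): (15,6,25) with a≤c, −a<b≤a
flip sign back: reduced form of g is (-15,-6,-25)
reduced forms (-15, -6, -25) vs (-15, -6, -25) ⇒ equivalent

yes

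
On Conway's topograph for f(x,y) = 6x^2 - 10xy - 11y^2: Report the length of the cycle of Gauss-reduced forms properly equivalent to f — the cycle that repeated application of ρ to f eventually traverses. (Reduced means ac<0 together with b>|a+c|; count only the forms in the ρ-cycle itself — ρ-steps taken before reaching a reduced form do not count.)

D = 364, ⌊√D⌋ = 19
descent: ρ → (-11,10,6)  [lands on river]
river: ρ → (6,14,-7)
river: ρ → (-7,14,6)
river: ρ → (6,10,-11)
river: ρ → (-11,12,5)
river: ρ → (5,18,-2)
river: ρ → (-2,18,5)
river: ρ → (5,12,-11)
ρ-cycle length = 8 (tail of 1 descent step not counted)

8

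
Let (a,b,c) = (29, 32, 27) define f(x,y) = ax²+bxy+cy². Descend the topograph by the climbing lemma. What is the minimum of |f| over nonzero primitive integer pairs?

translate: b→-26 (≡32 mod 58), so (29,32,27)→(29,-26,24)
flip: (29,-26,24)→(24,26,29)
translate: b→-22 (≡26 mod 48), so (24,26,29)→(24,-22,27)
reduced (well bottom): (24,-22,27) with a≤c, −a<b≤a
well minimum = a = 24

24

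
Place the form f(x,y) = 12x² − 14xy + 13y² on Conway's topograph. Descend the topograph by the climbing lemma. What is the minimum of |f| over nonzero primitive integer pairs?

translate: b→10 (≡-14 mod 24), so (12,-14,13)→(12,10,11)
flip: (12,10,11)→(11,-10,12)
reduced (well bottom): (11,-10,12) with a≤c, −a<b≤a
well minimum = a = 11

11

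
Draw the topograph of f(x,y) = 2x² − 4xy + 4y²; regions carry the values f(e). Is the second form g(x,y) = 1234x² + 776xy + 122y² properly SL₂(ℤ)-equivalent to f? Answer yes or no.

D₁ = -16, D₂ = -16
f: translate: b→0 (≡-4 mod 4), so (2,-4,4)→(2,0,2)
f: reduced (well bottom): (2,0,2) with a≤c, −a<b≤a
g: flip: (1234,776,122)→(122,-776,1234)
g: translate: b→-44 (≡-776 mod 244), so (122,-776,1234)→(122,-44,4)
g: flip: (122,-44,4)→(4,44,122)
g: translate: b→4 (≡44 mod 8), so (4,44,122)→(4,4,2)
g: flip: (4,4,2)→(2,-4,4)
g: translate: b→0 (≡-4 mod 4), so (2,-4,4)→(2,0,2)
g: reduced (well bottom): (2,0,2) with a≤c, −a<b≤a
reduced forms (2, 0, 2) vs (2, 0, 2) ⇒ equivalent

yes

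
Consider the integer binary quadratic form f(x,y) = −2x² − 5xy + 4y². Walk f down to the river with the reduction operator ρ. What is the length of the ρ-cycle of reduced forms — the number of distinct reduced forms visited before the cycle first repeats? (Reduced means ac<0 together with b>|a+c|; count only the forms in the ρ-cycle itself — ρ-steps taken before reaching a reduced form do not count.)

D = 57, ⌊√D⌋ = 7
descent: ρ → (4,5,-2)  [lands on river]
river: ρ → (-2,7,1)
river: ρ → (1,7,-2)
river: ρ → (-2,5,4)
river: ρ → (4,3,-3)
river: ρ → (-3,3,4)
ρ-cycle length = 6 (tail of 1 descent step not counted)

6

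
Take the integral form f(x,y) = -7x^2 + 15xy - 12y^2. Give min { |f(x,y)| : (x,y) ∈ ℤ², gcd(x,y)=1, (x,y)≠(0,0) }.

translate: b→-1 (≡-15 mod 14), so (7,-15,12)→(7,-1,4)
flip: (7,-1,4)→(4,1,7)
reduced (well bottom): (4,1,7) with a≤c, −a<b≤a
well minimum |f| = |-4| = 4 (negative-definite)

4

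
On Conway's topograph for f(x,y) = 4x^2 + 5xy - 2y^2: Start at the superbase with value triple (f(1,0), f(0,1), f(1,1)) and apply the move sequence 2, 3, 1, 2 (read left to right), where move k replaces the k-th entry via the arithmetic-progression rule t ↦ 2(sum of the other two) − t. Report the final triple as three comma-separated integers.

start (4,-2,7) = (f(1,0),f(0,1),f(1,1))
replace slot 2: 2·(4+7) − (-2) = 24 → (4,24,7)
replace slot 3: 2·(4+24) − 7 = 49 → (4,24,49)
replace slot 1: 2·(24+49) − 4 = 142 → (142,24,49)
replace slot 2: 2·(142+49) − 24 = 358 → (142,358,49)

142,358,49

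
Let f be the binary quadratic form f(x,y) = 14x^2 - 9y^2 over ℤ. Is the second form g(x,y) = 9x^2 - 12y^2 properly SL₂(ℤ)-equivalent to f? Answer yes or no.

D₁ = 504, D₂ = 432
discriminants differ ⇒ not SL₂(ℤ)-equivalent

no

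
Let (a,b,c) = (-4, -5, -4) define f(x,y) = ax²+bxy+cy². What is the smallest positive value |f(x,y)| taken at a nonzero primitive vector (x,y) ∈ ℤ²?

translate: b→-3 (≡5 mod 8), so (4,5,4)→(4,-3,3)
flip: (4,-3,3)→(3,3,4)
reduced (well bottom): (3,3,4) with a≤c, −a<b≤a
well minimum |f| = |-3| = 3 (negative-definite)

3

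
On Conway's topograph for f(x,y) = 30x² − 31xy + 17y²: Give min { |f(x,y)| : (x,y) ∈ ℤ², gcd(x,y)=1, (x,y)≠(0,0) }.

translate: b→29 (≡-31 mod 60), so (30,-31,17)→(30,29,16)
flip: (30,29,16)→(16,-29,30)
translate: b→3 (≡-29 mod 32), so (16,-29,30)→(16,3,17)
reduced (well bottom): (16,3,17) with a≤c, −a<b≤a
well minimum = a = 16

16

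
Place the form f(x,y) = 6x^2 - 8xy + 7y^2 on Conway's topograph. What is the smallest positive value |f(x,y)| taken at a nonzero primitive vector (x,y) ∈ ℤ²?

translate: b→4 (≡-8 mod 12), so (6,-8,7)→(6,4,5)
flip: (6,4,5)→(5,-4,6)
reduced (well bottom): (5,-4,6) with a≤c, −a<b≤a
well minimum = a = 5

5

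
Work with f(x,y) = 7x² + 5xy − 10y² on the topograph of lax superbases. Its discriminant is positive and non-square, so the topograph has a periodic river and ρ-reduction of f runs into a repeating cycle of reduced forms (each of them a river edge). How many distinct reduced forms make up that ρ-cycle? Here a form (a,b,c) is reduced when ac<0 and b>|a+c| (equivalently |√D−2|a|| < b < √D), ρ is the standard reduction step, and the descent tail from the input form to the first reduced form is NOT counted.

D = 305, ⌊√D⌋ = 17
river: ρ → (-10,15,2)
river: ρ → (2,17,-2)
river: ρ → (-2,15,10)
river: ρ → (10,5,-7)
river: ρ → (-7,9,8)
river: ρ → (8,7,-8)
river: ρ → (-8,9,7)
river: ρ → (7,5,-10)
ρ-cycle length = 8 (tail of 0 descent steps not counted)

8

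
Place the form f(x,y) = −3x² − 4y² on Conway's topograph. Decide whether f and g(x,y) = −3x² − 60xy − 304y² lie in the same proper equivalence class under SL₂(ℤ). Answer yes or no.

D₁ = -48, D₂ = -48
f is negative-definite; reduce −f:
−f: reduced (well bottom): (3,0,4) with a≤c, −a<b≤a
flip sign back: reduced form of f is (-3,0,-4)
g is negative-definite; reduce −g:
−g: translate: b→0 (≡60 mod 6), so (3,60,304)→(3,0,4)
−g: reduced (well bottom): (3,0,4) with a≤c, −a<b≤a
flip sign back: reduced form of g is (-3,0,-4)
reduced forms (-3, 0, -4) vs (-3, 0, -4) ⇒ equivalent

yes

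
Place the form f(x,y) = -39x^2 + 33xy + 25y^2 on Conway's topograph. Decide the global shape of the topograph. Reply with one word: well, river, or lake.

D = b²−4ac = 33² − 4·(-39)·25 = 4989
D > 0 non-square ⇒ indefinite ⇒ periodic river

river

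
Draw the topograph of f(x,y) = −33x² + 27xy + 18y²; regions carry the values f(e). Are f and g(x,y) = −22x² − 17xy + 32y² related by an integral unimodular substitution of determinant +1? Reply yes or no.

D₁ = 3105, D₂ = 3105
river cycle of f (length 10): (18, 45, -15), (-15, 45, 18), (18, 27, -33), (-33, 39, 12), (12, 33, -42), (-42, 51, 3), (3, 51, -42), (-42, 33, 12), (12, 39, -33), (-33, 27, 18)
river cycle of g (length 28): (32, 17, -22), (-22, 27, 27), (27, 27, -22), (-22, 17, 32), (32, 47, -7), (-7, 51, 18), (18, 21, -37), (-37, 53, 2), (2, 55, -10), (-10, 45, 27), … (18 more)
cycles differ ⇒ inequivalent

no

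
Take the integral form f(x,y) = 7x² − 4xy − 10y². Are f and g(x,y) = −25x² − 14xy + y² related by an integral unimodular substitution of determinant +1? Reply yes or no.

D₁ = 296, D₂ = 296
river cycle of f (length 10): (-10, 4, 7), (7, 10, -7), (-7, 4, 10), (10, 16, -1), (-1, 16, 10), (10, 4, -7), (-7, 10, 7), (7, 4, -10), (-10, 16, 1), (1, 16, -10)
river cycle of g (length 10): (1, 16, -10), (-10, 4, 7), (7, 10, -7), (-7, 4, 10), (10, 16, -1), (-1, 16, 10), (10, 4, -7), (-7, 10, 7), (7, 4, -10), (-10, 16, 1)
cycles coincide ⇒ equivalent

yes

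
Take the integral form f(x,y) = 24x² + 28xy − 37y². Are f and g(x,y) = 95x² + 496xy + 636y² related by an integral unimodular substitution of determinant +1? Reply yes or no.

D₁ = 4336, D₂ = 4336
river cycle of f (length 44): (-37, 46, 15), (15, 44, -40), (-40, 36, 19), (19, 40, -36), (-36, 32, 23), (23, 60, -8), (-8, 52, 51), (51, 50, -9), (-9, 58, 27), (27, 50, -17), … (34 more)
river cycle of g (length 44): (3, 62, -41), (-41, 20, 24), (24, 28, -37), (-37, 46, 15), (15, 44, -40), (-40, 36, 19), (19, 40, -36), (-36, 32, 23), (23, 60, -8), (-8, 52, 51), … (34 more)
cycles coincide ⇒ equivalent

yes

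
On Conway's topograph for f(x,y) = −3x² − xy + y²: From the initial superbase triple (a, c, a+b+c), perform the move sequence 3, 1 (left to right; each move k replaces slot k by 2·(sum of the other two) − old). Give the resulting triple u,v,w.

start (-3,1,-3) = (f(1,0),f(0,1),f(1,1))
replace slot 3: 2·((-3)+1) − (-3) = -1 → (-3,1,-1)
replace slot 1: 2·(1+(-1)) − (-3) = 3 → (3,1,-1)

3,1,-1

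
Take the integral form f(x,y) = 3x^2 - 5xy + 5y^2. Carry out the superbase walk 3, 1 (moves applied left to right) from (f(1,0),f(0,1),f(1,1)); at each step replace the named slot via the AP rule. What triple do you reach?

start (3,5,3) = (f(1,0),f(0,1),f(1,1))
replace slot 3: 2·(3+5) − 3 = 13 → (3,5,13)
replace slot 1: 2·(5+13) − 3 = 33 → (33,5,13)

33,5,13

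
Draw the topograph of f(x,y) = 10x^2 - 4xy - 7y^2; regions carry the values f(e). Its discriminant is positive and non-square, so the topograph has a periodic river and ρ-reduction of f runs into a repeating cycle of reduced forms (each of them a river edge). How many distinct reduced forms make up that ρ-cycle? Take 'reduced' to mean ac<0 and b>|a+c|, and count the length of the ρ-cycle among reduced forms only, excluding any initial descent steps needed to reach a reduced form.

D = 296, ⌊√D⌋ = 17
descent: ρ → (-7,4,10)  [lands on river]
river: ρ → (10,16,-1)
river: ρ → (-1,16,10)
river: ρ → (10,4,-7)
river: ρ → (-7,10,7)
river: ρ → (7,4,-10)
river: ρ → (-10,16,1)
river: ρ → (1,16,-10)
river: ρ → (-10,4,7)
river: ρ → (7,10,-7)
ρ-cycle length = 10 (tail of 1 descent step not counted)

10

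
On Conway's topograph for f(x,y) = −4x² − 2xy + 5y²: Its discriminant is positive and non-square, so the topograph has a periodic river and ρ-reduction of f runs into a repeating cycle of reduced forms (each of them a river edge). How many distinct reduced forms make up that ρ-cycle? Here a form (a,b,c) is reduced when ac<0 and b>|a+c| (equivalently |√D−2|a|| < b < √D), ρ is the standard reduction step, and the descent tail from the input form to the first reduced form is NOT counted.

D = 84, ⌊√D⌋ = 9
descent: ρ → (5,2,-4)  [lands on river]
river: ρ → (-4,6,3)
river: ρ → (3,6,-4)
river: ρ → (-4,2,5)
river: ρ → (5,8,-1)
river: ρ → (-1,8,5)
ρ-cycle length = 6 (tail of 1 descent step not counted)

6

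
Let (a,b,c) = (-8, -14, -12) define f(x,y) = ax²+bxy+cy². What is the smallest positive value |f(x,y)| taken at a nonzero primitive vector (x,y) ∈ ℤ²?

translate: b→-2 (≡14 mod 16), so (8,14,12)→(8,-2,6)
flip: (8,-2,6)→(6,2,8)
reduced (well bottom): (6,2,8) with a≤c, −a<b≤a
well minimum |f| = |-6| = 6 (negative-definite)

6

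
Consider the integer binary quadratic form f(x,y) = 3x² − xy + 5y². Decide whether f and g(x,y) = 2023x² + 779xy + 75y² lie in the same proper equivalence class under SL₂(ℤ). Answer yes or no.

D₁ = -59, D₂ = -59
f: reduced (well bottom): (3,-1,5) with a≤c, −a<b≤a
g: flip: (2023,779,75)→(75,-779,2023)
g: translate: b→-29 (≡-779 mod 150), so (75,-779,2023)→(75,-29,3)
g: flip: (75,-29,3)→(3,29,75)
g: translate: b→-1 (≡29 mod 6), so (3,29,75)→(3,-1,5)
g: reduced (well bottom): (3,-1,5) with a≤c, −a<b≤a
reduced forms (3, -1, 5) vs (3, -1, 5) ⇒ equivalent

yes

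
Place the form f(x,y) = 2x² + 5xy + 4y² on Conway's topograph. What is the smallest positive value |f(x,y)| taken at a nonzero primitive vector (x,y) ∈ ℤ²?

translate: b→1 (≡5 mod 4), so (2,5,4)→(2,1,1)
flip: (2,1,1)→(1,-1,2)
translate: b→1 (≡-1 mod 2), so (1,-1,2)→(1,1,2)
reduced (well bottom): (1,1,2) with a≤c, −a<b≤a
well minimum = a = 1

1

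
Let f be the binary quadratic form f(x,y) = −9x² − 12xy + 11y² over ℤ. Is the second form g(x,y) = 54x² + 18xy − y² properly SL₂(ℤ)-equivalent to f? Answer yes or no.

D₁ = 540, D₂ = 540
river cycle of f (length 8): (11, 12, -9), (-9, 6, 14), (14, 22, -1), (-1, 22, 14), (14, 6, -9), (-9, 12, 11), (11, 10, -10), (-10, 10, 11)
river cycle of g (length 8): (-1, 22, 14), (14, 6, -9), (-9, 12, 11), (11, 10, -10), (-10, 10, 11), (11, 12, -9), (-9, 6, 14), (14, 22, -1)
cycles coincide ⇒ equivalent

yes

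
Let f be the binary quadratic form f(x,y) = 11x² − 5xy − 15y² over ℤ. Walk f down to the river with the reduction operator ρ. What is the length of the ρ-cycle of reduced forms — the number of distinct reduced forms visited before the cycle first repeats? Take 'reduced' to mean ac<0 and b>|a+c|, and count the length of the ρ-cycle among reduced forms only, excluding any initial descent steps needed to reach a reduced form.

D = 685, ⌊√D⌋ = 26
descent: ρ → (-15,5,11)  [lands on river]
river: ρ → (11,17,-9)
river: ρ → (-9,19,9)
river: ρ → (9,17,-11)
river: ρ → (-11,5,15)
river: ρ → (15,25,-1)
river: ρ → (-1,25,15)
river: ρ → (15,5,-11)
river: ρ → (-11,17,9)
river: ρ → (9,19,-9)
river: ρ → (-9,17,11)
river: ρ → (11,5,-15)
river: ρ → (-15,25,1)
river: ρ → (1,25,-15)
ρ-cycle length = 14 (tail of 1 descent step not counted)

14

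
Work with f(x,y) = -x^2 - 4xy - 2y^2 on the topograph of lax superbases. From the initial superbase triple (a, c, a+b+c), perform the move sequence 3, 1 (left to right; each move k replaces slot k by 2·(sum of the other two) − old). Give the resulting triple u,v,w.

start (-1,-2,-7) = (f(1,0),f(0,1),f(1,1))
replace slot 3: 2·((-1)+(-2)) − (-7) = 1 → (-1,-2,1)
replace slot 1: 2·((-2)+1) − (-1) = -1 → (-1,-2,1)

-1,-2,1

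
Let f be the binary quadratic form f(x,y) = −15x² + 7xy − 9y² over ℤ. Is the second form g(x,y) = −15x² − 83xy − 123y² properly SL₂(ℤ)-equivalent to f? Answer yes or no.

D₁ = -491, D₂ = -491
f is negative-definite; reduce −f:
−f: flip: (15,-7,9)→(9,7,15)
−f: reduced (well bottom): (9,7,15) with a≤c, −a<b≤a
flip sign back: reduced form of f is (-9,-7,-15)
g is negative-definite; reduce −g:
−g: translate: b→-7 (≡83 mod 30), so (15,83,123)→(15,-7,9)
−g: flip: (15,-7,9)→(9,7,15)
−g: reduced (well bottom): (9,7,15) with a≤c, −a<b≤a
flip sign back: reduced form of g is (-9,-7,-15)
reduced forms (-9, -7, -15) vs (-9, -7, -15) ⇒ equivalent

yes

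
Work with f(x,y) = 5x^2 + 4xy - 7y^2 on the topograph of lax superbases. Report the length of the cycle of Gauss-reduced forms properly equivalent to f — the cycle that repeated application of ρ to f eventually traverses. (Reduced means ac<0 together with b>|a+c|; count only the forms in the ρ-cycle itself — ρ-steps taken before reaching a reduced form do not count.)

D = 156, ⌊√D⌋ = 12
river: ρ → (-7,10,2)
river: ρ → (2,10,-7)
river: ρ → (-7,4,5)
river: ρ → (5,6,-6)
river: ρ → (-6,6,5)
river: ρ → (5,4,-7)
ρ-cycle length = 6 (tail of 0 descent steps not counted)

6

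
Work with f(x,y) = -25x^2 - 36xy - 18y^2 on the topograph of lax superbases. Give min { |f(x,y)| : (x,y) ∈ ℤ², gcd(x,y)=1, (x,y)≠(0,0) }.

translate: b→-14 (≡36 mod 50), so (25,36,18)→(25,-14,7)
flip: (25,-14,7)→(7,14,25)
translate: b→0 (≡14 mod 14), so (7,14,25)→(7,0,18)
reduced (well bottom): (7,0,18) with a≤c, −a<b≤a
well minimum |f| = |-7| = 7 (negative-definite)

7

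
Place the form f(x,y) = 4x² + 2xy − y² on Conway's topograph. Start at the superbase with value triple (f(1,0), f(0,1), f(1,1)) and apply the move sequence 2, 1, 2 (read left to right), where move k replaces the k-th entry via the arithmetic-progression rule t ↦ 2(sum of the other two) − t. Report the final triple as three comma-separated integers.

start (4,-1,5) = (f(1,0),f(0,1),f(1,1))
replace slot 2: 2·(4+5) − (-1) = 19 → (4,19,5)
replace slot 1: 2·(19+5) − 4 = 44 → (44,19,5)
replace slot 2: 2·(44+5) − 19 = 79 → (44,79,5)

44,79,5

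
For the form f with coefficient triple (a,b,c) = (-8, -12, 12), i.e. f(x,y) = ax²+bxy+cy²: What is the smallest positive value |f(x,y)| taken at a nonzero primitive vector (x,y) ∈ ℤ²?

descent: ρ → (12,12,-8)  [lands on river]
river: ρ → (-8,20,4)
river: ρ → (4,20,-8)
river: ρ → (-8,12,12)
closes: descent 1, river 4
min |a| on river = 4

4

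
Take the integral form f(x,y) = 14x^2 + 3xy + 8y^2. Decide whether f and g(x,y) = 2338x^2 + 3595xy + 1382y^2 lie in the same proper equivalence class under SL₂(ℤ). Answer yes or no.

D₁ = -439, D₂ = -439
f: flip: (14,3,8)→(8,-3,14)
f: reduced (well bottom): (8,-3,14) with a≤c, −a<b≤a
g: translate: b→-1081 (≡3595 mod 4676), so (2338,3595,1382)→(2338,-1081,125)
g: flip: (2338,-1081,125)→(125,1081,2338)
g: translate: b→81 (≡1081 mod 250), so (125,1081,2338)→(125,81,14)
g: flip: (125,81,14)→(14,-81,125)
g: translate: b→3 (≡-81 mod 28), so (14,-81,125)→(14,3,8)
g: flip: (14,3,8)→(8,-3,14)
g: reduced (well bottom): (8,-3,14) with a≤c, −a<b≤a
reduced forms (8, -3, 14) vs (8, -3, 14) ⇒ equivalent

yes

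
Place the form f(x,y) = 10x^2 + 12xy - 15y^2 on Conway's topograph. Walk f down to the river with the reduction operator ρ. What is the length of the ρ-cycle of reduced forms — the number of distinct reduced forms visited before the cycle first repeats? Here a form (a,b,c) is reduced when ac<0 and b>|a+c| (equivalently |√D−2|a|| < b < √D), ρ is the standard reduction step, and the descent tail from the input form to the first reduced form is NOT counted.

D = 744, ⌊√D⌋ = 27
river: ρ → (-15,18,7)
river: ρ → (7,24,-6)
river: ρ → (-6,24,7)
river: ρ → (7,18,-15)
river: ρ → (-15,12,10)
river: ρ → (10,8,-17)
river: ρ → (-17,26,1)
river: ρ → (1,26,-17)
river: ρ → (-17,8,10)
river: ρ → (10,12,-15)
ρ-cycle length = 10 (tail of 0 descent steps not counted)

10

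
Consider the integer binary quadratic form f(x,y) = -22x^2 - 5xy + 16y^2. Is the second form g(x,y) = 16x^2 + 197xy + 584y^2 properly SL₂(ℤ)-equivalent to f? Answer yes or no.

D₁ = 1433, D₂ = 1433
river cycle of f (length 34): (16, 37, -1), (-1, 37, 16), (16, 27, -11), (-11, 17, 26), (26, 35, -2), (-2, 37, 8), (8, 27, -22), (-22, 17, 13), (13, 35, -4), (-4, 37, 4), … (24 more)
river cycle of g (length 34): (16, 37, -1), (-1, 37, 16), (16, 27, -11), (-11, 17, 26), (26, 35, -2), (-2, 37, 8), (8, 27, -22), (-22, 17, 13), (13, 35, -4), (-4, 37, 4), … (24 more)
cycles coincide ⇒ equivalent

yes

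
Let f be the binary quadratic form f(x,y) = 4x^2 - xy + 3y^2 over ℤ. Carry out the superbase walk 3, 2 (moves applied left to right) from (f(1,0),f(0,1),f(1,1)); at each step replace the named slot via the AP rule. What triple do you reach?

start (4,3,6) = (f(1,0),f(0,1),f(1,1))
replace slot 3: 2·(4+3) − 6 = 8 → (4,3,8)
replace slot 2: 2·(4+8) − 3 = 21 → (4,21,8)

4,21,8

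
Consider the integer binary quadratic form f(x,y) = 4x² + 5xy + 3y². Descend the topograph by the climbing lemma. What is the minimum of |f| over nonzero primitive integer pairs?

translate: b→-3 (≡5 mod 8), so (4,5,3)→(4,-3,2)
flip: (4,-3,2)→(2,3,4)
translate: b→-1 (≡3 mod 4), so (2,3,4)→(2,-1,3)
reduced (well bottom): (2,-1,3) with a≤c, −a<b≤a
well minimum = a = 2

2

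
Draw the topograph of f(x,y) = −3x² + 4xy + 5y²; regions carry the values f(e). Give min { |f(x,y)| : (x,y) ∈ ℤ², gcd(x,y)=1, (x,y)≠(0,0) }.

river: ρ → (5,6,-2)
river: ρ → (-2,6,5)
river: ρ → (5,4,-3)
river: ρ → (-3,8,1)
river: ρ → (1,8,-3)
river: ρ → (-3,4,5)
closes: descent 0, river 6
min |a| on river = 1

1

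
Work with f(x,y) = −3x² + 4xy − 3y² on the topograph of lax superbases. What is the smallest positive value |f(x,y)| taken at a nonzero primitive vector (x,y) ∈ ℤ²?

translate: b→2 (≡-4 mod 6), so (3,-4,3)→(3,2,2)
flip: (3,2,2)→(2,-2,3)
translate: b→2 (≡-2 mod 4), so (2,-2,3)→(2,2,3)
reduced (well bottom): (2,2,3) with a≤c, −a<b≤a
well minimum |f| = |-2| = 2 (negative-definite)

2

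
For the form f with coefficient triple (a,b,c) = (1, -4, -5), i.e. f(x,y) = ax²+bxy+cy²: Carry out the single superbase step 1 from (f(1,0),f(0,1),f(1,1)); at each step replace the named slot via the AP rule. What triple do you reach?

start (1,-5,-8) = (f(1,0),f(0,1),f(1,1))
replace slot 1: 2·((-5)+(-8)) − 1 = -27 → (-27,-5,-8)

-27,-5,-8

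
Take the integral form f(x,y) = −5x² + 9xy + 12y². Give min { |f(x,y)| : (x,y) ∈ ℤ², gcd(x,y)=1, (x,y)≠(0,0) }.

river: ρ → (12,15,-2)
river: ρ → (-2,17,4)
river: ρ → (4,15,-6)
river: ρ → (-6,9,10)
river: ρ → (10,11,-5)
river: ρ → (-5,9,12)
closes: descent 0, river 6
min |a| on river = 2

2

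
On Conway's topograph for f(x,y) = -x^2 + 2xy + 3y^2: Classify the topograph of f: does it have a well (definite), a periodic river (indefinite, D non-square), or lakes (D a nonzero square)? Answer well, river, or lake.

D = b²−4ac = 2² − 4·(-1)·3 = 16
D = 4² is a perfect square ⇒ form factors over ℤ ⇒ lakes

lake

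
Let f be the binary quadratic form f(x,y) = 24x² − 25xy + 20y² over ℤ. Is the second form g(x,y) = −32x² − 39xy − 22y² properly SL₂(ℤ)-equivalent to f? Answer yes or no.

D₁ = -1295, D₂ = -1295
f: translate: b→23 (≡-25 mod 48), so (24,-25,20)→(24,23,19)
f: flip: (24,23,19)→(19,-23,24)
f: translate: b→15 (≡-23 mod 38), so (19,-23,24)→(19,15,20)
f: reduced (well bottom): (19,15,20) with a≤c, −a<b≤a
g is negative-definite; reduce −g:
−g: translate: b→-25 (≡39 mod 64), so (32,39,22)→(32,-25,15)
−g: flip: (32,-25,15)→(15,25,32)
−g: translate: b→-5 (≡25 mod 30), so (15,25,32)→(15,-5,22)
−g: reduced (well bottom): (15,-5,22) with a≤c, −a<b≤a
flip sign back: reduced form of g is (-15,5,-22)
reduced forms (19, 15, 20) vs (-15, 5, -22) ⇒ inequivalent

no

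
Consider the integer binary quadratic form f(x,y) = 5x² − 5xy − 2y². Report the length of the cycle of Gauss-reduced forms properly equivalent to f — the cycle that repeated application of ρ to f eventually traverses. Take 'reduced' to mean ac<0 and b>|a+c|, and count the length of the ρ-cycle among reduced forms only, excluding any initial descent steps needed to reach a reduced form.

D = 65, ⌊√D⌋ = 8
descent: ρ → (-2,5,5)  [lands on river]
river: ρ → (5,5,-2)
river: ρ → (-2,7,2)
river: ρ → (2,5,-5)
river: ρ → (-5,5,2)
river: ρ → (2,7,-2)
ρ-cycle length = 6 (tail of 1 descent step not counted)

6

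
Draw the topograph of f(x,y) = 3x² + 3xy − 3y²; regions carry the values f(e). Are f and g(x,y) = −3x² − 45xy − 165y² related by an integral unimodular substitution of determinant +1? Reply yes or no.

D₁ = 45, D₂ = 45
river cycle of f (length 2): (-3, 3, 3), (3, 3, -3)
river cycle of g (length 2): (-3, 3, 3), (3, 3, -3)
cycles coincide ⇒ equivalent

yes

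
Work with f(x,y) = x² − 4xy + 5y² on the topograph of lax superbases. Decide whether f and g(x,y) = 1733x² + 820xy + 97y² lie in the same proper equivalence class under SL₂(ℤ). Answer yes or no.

D₁ = -4, D₂ = -4
f: translate: b→0 (≡-4 mod 2), so (1,-4,5)→(1,0,1)
f: reduced (well bottom): (1,0,1) with a≤c, −a<b≤a
g: flip: (1733,820,97)→(97,-820,1733)
g: translate: b→-44 (≡-820 mod 194), so (97,-820,1733)→(97,-44,5)
g: flip: (97,-44,5)→(5,44,97)
g: translate: b→4 (≡44 mod 10), so (5,44,97)→(5,4,1)
g: flip: (5,4,1)→(1,-4,5)
g: translate: b→0 (≡-4 mod 2), so (1,-4,5)→(1,0,1)
g: reduced (well bottom): (1,0,1) with a≤c, −a<b≤a
reduced forms (1, 0, 1) vs (1, 0, 1) ⇒ equivalent

yes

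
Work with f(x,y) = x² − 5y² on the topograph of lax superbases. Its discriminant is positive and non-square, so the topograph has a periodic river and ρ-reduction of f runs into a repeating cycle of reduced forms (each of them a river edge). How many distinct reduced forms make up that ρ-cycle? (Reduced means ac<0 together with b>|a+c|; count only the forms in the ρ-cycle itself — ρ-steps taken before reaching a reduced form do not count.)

D = 20, ⌊√D⌋ = 4
descent: ρ → (-5,0,1)
descent: ρ → (1,4,-1)  [lands on river]
river: ρ → (-1,4,1)
ρ-cycle length = 2 (tail of 2 descent steps not counted)

2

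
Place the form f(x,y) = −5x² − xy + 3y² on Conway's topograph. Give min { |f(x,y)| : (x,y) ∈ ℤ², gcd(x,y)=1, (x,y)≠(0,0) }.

descent: ρ → (3,7,-1)  [lands on river]
river: ρ → (-1,7,3)
river: ρ → (3,5,-3)
river: ρ → (-3,7,1)
river: ρ → (1,7,-3)
river: ρ → (-3,5,3)
closes: descent 1, river 6
min |a| on river = 1

1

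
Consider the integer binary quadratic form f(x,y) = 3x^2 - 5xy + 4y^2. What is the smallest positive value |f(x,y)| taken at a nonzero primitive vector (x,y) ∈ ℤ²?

translate: b→1 (≡-5 mod 6), so (3,-5,4)→(3,1,2)
flip: (3,1,2)→(2,-1,3)
reduced (well bottom): (2,-1,3) with a≤c, −a<b≤a
well minimum = a = 2

2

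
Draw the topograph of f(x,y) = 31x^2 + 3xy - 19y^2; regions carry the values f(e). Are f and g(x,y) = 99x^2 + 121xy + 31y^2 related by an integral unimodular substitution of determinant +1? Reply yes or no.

D₁ = 2365, D₂ = 2365
river cycle of f (length 12): (-19, 35, 15), (15, 25, -29), (-29, 33, 11), (11, 33, -29), (-29, 25, 15), (15, 35, -19), (-19, 41, 9), (9, 31, -39), (-39, 47, 1), (1, 47, -39), … (2 more)
river cycle of g (length 12): (-19, 35, 15), (15, 25, -29), (-29, 33, 11), (11, 33, -29), (-29, 25, 15), (15, 35, -19), (-19, 41, 9), (9, 31, -39), (-39, 47, 1), (1, 47, -39), … (2 more)
cycles coincide ⇒ equivalent

yes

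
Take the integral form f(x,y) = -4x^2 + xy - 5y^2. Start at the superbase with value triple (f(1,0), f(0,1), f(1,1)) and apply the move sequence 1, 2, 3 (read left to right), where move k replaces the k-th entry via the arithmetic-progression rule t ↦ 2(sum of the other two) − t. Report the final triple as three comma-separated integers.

start (-4,-5,-8) = (f(1,0),f(0,1),f(1,1))
replace slot 1: 2·((-5)+(-8)) − (-4) = -22 → (-22,-5,-8)
replace slot 2: 2·((-22)+(-8)) − (-5) = -55 → (-22,-55,-8)
replace slot 3: 2·((-22)+(-55)) − (-8) = -146 → (-22,-55,-146)

-22,-55,-146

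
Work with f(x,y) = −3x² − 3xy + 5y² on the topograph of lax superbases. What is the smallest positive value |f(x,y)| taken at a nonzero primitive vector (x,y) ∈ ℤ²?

descent: ρ → (5,3,-3)  [lands on river]
river: ρ → (-3,3,5)
river: ρ → (5,7,-1)
river: ρ → (-1,7,5)
closes: descent 1, river 4
min |a| on river = 1

1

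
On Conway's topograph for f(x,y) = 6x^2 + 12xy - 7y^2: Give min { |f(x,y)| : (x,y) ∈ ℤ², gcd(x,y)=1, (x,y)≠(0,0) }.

river: ρ → (-7,16,2)
river: ρ → (2,16,-7)
river: ρ → (-7,12,6)
river: ρ → (6,12,-7)
closes: descent 0, river 4
min |a| on river = 2

2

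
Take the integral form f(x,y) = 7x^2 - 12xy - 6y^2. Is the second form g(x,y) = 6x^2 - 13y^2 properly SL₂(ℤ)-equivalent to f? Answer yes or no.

D₁ = 312, D₂ = 312
river cycle of f (length 4): (-6, 12, 7), (7, 16, -2), (-2, 16, 7), (7, 12, -6)
river cycle of g (length 4): (6, 12, -7), (-7, 16, 2), (2, 16, -7), (-7, 12, 6)
cycles differ ⇒ inequivalent

no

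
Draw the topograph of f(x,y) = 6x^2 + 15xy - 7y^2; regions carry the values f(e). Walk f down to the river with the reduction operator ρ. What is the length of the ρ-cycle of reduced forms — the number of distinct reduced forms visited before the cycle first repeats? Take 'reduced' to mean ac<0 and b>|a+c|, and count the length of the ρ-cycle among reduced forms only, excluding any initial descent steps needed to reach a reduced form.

D = 393, ⌊√D⌋ = 19
river: ρ → (-7,13,8)
river: ρ → (8,19,-1)
river: ρ → (-1,19,8)
river: ρ → (8,13,-7)
river: ρ → (-7,15,6)
river: ρ → (6,9,-13)
river: ρ → (-13,17,2)
river: ρ → (2,19,-4)
river: ρ → (-4,13,14)
river: ρ → (14,15,-3)
river: ρ → (-3,15,14)
river: ρ → (14,13,-4)
river: ρ → (-4,19,2)
river: ρ → (2,17,-13)
river: ρ → (-13,9,6)
river: ρ → (6,15,-7)
ρ-cycle length = 16 (tail of 0 descent steps not counted)

16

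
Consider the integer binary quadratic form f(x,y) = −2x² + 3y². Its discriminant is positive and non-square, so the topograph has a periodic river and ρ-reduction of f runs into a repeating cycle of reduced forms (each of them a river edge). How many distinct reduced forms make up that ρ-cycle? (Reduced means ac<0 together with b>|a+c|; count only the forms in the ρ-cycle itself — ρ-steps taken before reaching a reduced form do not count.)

D = 24, ⌊√D⌋ = 4
descent: ρ → (3,0,-2)
descent: ρ → (-2,4,1)  [lands on river]
river: ρ → (1,4,-2)
ρ-cycle length = 2 (tail of 2 descent steps not counted)

2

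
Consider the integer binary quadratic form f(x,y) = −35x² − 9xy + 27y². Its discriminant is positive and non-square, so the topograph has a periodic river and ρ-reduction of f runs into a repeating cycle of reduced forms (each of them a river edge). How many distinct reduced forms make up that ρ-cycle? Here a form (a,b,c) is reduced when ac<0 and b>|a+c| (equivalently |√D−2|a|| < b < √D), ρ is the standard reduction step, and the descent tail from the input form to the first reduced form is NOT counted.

D = 3861, ⌊√D⌋ = 62
descent: ρ → (27,9,-35)  [lands on river]
river: ρ → (-35,61,1)
river: ρ → (1,61,-35)
river: ρ → (-35,9,27)
river: ρ → (27,45,-17)
river: ρ → (-17,57,9)
river: ρ → (9,51,-35)
river: ρ → (-35,19,25)
river: ρ → (25,31,-29)
river: ρ → (-29,27,27)
river: ρ → (27,27,-29)
river: ρ → (-29,31,25)
river: ρ → (25,19,-35)
river: ρ → (-35,51,9)
river: ρ → (9,57,-17)
river: ρ → (-17,45,27)
ρ-cycle length = 16 (tail of 1 descent step not counted)

16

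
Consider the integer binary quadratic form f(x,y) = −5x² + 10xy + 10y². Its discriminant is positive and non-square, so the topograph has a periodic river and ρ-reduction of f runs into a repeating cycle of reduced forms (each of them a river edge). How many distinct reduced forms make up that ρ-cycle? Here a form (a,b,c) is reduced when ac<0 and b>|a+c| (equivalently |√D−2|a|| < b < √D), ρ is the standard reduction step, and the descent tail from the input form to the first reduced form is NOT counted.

D = 300, ⌊√D⌋ = 17
river: ρ → (10,10,-5)
river: ρ → (-5,10,10)
ρ-cycle length = 2 (tail of 0 descent steps not counted)

2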